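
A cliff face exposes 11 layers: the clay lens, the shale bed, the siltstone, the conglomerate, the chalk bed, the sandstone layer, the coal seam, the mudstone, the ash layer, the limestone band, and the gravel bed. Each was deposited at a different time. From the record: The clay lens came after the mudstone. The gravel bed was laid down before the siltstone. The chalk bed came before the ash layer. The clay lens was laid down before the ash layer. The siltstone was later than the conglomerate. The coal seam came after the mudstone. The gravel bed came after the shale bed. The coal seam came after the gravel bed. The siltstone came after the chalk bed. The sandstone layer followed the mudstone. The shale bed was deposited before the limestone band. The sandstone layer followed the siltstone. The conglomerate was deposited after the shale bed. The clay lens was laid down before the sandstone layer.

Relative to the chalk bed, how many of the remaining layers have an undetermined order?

Forced after the chalk bed: the ash layer, the sandstone layer, and the siltstone.
That leaves the clay lens, the coal seam, the conglomerate, the gravel bed, the limestone band, the mudstone, and the shale bed with no forced order relative to the chalk bed — 7.

7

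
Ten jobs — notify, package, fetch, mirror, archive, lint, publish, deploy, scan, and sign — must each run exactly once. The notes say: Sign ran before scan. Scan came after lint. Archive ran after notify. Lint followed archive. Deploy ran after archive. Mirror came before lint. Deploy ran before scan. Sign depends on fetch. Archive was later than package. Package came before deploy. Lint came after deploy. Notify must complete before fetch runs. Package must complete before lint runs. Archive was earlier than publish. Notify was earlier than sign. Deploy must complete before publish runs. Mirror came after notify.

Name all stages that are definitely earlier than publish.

archive, deploy, notify, package

Directly stated before publish: archive and deploy.
Notify reaches publish via notify → archive → publish.
Package reaches publish via package → deploy → publish.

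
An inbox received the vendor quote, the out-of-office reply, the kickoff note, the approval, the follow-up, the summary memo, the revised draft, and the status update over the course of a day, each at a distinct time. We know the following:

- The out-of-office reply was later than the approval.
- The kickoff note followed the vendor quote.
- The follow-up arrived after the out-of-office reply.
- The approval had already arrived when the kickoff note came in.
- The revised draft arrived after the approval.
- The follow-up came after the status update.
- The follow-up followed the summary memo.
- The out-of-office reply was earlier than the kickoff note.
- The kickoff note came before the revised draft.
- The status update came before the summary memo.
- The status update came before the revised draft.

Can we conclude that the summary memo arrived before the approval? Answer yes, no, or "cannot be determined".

cannot be determined

No chain of stated constraints runs from the summary memo to the approval, and none runs from the approval to the summary memo either.
So the relative order of the summary memo and the approval is not fixed by the given facts.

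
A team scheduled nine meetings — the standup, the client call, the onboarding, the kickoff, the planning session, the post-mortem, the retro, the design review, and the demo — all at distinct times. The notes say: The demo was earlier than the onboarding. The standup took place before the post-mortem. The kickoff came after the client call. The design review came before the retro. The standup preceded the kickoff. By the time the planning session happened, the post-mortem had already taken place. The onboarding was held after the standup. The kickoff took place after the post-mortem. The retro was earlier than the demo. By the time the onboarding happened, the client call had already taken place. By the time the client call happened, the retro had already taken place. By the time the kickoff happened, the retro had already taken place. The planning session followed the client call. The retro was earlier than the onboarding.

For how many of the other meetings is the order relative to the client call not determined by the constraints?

Forced before the client call: the design review and the retro; forced after the client call: the kickoff, the onboarding, and the planning session.
That leaves the demo, the post-mortem, and the standup with no forced order relative to the client call — 3.

3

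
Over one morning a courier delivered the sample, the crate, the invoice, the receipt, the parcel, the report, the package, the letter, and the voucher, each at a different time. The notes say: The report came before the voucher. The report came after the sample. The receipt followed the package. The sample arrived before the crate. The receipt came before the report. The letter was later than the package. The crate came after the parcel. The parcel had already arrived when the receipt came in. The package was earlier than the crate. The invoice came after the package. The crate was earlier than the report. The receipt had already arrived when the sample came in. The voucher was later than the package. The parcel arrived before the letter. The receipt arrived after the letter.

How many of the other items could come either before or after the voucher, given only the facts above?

Forced before the voucher: the crate, the letter, the package, the parcel, the receipt, the report, and the sample.
That leaves the invoice with no forced order relative to the voucher — 1.

1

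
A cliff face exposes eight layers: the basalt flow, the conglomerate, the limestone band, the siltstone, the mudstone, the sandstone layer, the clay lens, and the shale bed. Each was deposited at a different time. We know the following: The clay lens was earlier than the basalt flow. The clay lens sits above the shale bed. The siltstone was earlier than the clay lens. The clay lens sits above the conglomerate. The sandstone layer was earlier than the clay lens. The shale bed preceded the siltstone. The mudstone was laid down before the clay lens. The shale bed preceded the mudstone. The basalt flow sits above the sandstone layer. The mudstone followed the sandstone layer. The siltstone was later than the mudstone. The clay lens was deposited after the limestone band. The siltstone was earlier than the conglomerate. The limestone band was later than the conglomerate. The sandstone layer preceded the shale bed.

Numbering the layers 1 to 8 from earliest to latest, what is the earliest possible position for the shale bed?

The sandstone layer must come before the shale bed — 1 forced predecessor.
Nothing else is forced ahead of the shale bed, so its earliest slot is position 1 + 1 = 2.

2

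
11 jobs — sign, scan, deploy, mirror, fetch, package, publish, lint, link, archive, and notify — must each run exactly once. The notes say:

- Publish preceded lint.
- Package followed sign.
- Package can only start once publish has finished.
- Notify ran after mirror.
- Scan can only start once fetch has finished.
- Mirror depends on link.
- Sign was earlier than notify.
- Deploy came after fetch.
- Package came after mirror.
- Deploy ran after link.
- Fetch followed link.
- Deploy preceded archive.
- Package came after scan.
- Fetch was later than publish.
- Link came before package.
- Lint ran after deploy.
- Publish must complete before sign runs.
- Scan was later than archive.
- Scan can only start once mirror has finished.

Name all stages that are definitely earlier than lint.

Directly stated before lint: deploy and publish.
Fetch reaches lint via fetch → deploy → lint.
Link reaches lint via link → deploy → lint.
No chain forces sign (or any of the others) ahead of lint.

deploy, fetch, link, publish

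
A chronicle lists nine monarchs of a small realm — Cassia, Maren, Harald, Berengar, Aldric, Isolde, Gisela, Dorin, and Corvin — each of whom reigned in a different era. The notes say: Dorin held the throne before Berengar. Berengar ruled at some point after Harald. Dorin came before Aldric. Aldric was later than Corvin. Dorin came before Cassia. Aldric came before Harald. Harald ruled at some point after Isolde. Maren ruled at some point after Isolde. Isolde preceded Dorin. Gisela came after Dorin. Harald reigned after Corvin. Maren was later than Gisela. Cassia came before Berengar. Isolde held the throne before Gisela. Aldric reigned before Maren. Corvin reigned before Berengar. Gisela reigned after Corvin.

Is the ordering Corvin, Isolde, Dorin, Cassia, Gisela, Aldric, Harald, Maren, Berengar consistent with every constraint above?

yes

Check each stated constraint against the proposed order — e.g. Dorin is ahead of Berengar; Corvin is ahead of Berengar. Every pair is in the required order; nothing is violated.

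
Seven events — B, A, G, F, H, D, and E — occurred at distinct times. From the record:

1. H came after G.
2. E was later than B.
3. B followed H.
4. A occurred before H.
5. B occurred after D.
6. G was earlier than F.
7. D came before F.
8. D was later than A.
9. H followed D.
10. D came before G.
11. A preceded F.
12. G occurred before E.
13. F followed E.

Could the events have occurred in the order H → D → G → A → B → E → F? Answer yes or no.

no

The constraints require A before H, but in the proposed sequence H appears ahead of A. That one violation is enough.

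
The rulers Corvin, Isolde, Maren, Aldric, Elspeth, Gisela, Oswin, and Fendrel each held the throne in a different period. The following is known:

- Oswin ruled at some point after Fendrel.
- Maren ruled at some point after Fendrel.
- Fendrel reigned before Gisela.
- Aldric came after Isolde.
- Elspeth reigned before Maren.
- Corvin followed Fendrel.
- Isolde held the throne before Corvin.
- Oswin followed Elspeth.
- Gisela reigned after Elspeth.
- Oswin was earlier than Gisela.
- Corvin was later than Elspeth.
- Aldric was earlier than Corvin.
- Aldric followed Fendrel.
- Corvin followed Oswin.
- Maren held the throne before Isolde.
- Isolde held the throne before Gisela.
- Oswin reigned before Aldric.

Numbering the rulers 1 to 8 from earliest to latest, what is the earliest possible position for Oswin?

Elspeth and Fendrel must both come before Oswin — 2 forced predecessors.
Nothing else is forced ahead of Oswin, so their earliest slot is position 2 + 1 = 3.

3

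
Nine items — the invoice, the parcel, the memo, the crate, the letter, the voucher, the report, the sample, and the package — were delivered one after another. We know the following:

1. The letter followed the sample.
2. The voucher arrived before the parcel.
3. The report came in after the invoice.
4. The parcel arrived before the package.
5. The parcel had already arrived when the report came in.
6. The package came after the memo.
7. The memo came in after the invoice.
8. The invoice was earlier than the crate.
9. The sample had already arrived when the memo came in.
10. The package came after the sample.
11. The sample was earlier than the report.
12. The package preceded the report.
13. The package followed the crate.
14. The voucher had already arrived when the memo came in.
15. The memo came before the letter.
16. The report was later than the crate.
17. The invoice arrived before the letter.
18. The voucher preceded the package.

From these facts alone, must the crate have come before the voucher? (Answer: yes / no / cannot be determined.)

No chain of stated constraints runs from the crate to the voucher, and none runs from the voucher to the crate either.
So the relative order of the crate and the voucher is not fixed by the given facts.

cannot be determined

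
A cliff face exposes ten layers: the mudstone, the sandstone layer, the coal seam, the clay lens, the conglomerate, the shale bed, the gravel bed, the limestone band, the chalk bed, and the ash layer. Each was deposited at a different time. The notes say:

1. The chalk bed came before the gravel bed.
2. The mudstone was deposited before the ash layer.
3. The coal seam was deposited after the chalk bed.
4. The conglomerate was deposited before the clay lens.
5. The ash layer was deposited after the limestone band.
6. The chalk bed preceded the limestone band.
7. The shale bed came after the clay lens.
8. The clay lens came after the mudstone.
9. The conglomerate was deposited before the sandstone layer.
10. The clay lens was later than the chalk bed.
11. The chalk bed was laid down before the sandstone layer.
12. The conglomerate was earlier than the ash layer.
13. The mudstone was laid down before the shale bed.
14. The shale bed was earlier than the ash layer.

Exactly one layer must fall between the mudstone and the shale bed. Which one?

the clay lens

Tracing the constraints gives the mudstone → the clay lens → the shale bed, so the clay lens sits after the mudstone and before the shale bed.
No other layer is forced both after the mudstone and before the shale bed.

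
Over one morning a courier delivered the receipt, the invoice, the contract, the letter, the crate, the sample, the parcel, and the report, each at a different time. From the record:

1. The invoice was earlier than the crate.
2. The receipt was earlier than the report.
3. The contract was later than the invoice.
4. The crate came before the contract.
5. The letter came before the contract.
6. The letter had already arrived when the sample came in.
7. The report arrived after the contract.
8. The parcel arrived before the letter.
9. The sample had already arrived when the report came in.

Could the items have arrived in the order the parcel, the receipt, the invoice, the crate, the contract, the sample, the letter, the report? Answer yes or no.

The constraints require the letter before the contract, but in the proposed sequence the contract appears ahead of the letter. That one violation is enough.

no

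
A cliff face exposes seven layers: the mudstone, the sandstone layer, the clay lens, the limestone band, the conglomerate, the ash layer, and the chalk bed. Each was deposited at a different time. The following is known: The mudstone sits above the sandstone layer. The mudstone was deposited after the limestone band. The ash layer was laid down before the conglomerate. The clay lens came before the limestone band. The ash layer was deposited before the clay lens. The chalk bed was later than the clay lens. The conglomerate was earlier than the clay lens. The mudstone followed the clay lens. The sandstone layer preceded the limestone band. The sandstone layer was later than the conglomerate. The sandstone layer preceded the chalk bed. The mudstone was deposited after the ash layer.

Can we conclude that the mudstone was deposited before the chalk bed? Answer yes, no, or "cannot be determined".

No chain of stated constraints runs from the mudstone to the chalk bed, and none runs from the chalk bed to the mudstone either.
So the relative order of the mudstone and the chalk bed is not fixed by the given facts.

cannot be determined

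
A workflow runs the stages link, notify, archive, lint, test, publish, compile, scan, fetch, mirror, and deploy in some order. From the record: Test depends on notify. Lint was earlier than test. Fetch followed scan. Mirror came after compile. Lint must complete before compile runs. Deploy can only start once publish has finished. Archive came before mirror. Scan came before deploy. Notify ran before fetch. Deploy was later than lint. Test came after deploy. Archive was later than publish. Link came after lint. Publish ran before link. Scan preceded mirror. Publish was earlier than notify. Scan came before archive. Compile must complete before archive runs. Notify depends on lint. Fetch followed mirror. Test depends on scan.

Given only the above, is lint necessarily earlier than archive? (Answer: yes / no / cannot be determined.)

yes

Chain the constraints: lint → compile → archive. Each link is directly stated, so lint comes before archive.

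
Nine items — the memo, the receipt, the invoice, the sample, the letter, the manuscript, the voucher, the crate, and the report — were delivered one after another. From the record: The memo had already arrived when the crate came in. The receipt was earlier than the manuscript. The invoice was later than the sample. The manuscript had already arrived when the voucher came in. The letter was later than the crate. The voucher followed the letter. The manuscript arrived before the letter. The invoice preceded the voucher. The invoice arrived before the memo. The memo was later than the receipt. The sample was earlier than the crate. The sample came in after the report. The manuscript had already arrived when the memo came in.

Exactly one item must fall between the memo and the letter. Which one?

the crate

Tracing the constraints gives the memo → the crate → the letter, so the crate sits after the memo and before the letter.
No other item is forced both after the memo and before the letter.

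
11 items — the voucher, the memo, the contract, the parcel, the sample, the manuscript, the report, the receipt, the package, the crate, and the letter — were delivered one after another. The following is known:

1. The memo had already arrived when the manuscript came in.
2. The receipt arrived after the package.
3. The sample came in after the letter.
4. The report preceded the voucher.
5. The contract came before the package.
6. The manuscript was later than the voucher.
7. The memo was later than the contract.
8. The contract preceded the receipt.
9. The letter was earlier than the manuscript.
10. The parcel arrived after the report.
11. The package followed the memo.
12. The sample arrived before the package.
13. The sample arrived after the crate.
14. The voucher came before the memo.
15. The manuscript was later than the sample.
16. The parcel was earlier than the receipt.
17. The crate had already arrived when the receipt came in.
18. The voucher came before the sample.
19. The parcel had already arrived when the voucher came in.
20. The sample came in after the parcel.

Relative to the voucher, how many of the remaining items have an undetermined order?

3

Forced before the voucher: the parcel and the report; forced after the voucher: the manuscript, the memo, the package, the receipt, and the sample.
That leaves the contract, the crate, and the letter with no forced order relative to the voucher — 3.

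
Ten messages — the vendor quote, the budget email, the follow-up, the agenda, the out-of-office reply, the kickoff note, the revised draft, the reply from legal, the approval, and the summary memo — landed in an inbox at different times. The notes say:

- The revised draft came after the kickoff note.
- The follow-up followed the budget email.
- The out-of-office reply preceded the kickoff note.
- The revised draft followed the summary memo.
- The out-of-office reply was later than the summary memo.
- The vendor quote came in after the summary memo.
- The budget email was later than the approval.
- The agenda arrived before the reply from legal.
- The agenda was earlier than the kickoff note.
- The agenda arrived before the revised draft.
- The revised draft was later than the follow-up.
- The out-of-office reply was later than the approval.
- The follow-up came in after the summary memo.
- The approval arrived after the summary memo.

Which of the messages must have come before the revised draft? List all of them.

Directly stated before the revised draft: the agenda, the follow-up, the kickoff note, and the summary memo.
The approval reaches the revised draft via the approval → the out-of-office reply → the kickoff note → the revised draft.
The budget email reaches the revised draft via the budget email → the follow-up → the revised draft.
The out-of-office reply reaches the revised draft via the out-of-office reply → the kickoff note → the revised draft.
No chain forces the vendor quote (or any of the others) ahead of the revised draft.

the agenda, the approval, the budget email, the follow-up, the kickoff note, the out-of-office reply, the summary memo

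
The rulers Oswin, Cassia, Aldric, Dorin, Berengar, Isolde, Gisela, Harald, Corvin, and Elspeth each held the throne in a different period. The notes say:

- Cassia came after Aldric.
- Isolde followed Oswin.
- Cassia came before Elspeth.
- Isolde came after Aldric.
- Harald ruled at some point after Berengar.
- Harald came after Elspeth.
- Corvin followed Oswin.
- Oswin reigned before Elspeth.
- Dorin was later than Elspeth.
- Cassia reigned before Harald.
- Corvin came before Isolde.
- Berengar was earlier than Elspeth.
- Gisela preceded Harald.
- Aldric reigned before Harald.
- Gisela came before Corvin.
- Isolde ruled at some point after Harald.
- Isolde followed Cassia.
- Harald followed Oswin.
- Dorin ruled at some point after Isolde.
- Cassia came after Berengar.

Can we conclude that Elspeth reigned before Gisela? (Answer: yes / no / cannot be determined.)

No chain of stated constraints runs from Elspeth to Gisela, and none runs from Gisela to Elspeth either.
So the relative order of Elspeth and Gisela is not fixed by the given facts.

cannot be determined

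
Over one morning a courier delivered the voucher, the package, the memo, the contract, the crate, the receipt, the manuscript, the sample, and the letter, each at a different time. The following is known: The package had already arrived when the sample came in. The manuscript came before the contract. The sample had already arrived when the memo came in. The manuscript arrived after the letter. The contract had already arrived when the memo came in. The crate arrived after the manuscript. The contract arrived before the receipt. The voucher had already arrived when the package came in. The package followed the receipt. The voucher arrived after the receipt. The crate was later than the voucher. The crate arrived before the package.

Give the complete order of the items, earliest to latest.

the letter, the manuscript, the contract, the receipt, the voucher, the crate, the package, the sample, the memo

The constraints fix every adjacent pair, so only one ordering works:
the letter → the manuscript → the contract → the receipt → the voucher → the crate → the package → the sample → the memo.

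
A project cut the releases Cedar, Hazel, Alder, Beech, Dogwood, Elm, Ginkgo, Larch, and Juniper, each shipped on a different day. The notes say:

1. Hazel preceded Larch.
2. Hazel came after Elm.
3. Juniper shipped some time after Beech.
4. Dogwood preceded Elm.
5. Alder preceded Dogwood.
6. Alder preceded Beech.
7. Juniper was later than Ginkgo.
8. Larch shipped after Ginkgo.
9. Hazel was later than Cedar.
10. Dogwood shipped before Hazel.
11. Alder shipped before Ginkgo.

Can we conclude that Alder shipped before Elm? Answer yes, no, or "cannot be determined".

Chain the constraints: Alder → Dogwood → Elm. Each link is directly stated, so Alder comes before Elm.

yes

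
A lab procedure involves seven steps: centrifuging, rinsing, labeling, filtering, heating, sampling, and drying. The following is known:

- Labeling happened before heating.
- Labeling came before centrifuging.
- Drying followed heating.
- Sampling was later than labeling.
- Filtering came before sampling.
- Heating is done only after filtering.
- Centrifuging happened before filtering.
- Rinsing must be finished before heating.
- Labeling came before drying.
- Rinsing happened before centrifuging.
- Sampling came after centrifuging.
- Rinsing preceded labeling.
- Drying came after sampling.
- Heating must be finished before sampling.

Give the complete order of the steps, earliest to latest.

The constraints fix every adjacent pair, so only one ordering works:
rinsing → labeling → centrifuging → filtering → heating → sampling → drying.

rinsing, labeling, centrifuging, filtering, heating, sampling, drying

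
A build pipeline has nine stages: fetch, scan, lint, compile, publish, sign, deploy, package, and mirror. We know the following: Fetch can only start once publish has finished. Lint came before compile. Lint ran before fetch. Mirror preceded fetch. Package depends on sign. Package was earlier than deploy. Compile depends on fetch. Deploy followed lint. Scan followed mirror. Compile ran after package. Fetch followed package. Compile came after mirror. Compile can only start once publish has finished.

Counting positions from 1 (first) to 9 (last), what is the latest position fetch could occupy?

Fetch must come before compile — 1 stage forced after it.
Everything else can be placed before fetch in some valid order, so fetch can sit as late as position 9 − 1 = 8.

8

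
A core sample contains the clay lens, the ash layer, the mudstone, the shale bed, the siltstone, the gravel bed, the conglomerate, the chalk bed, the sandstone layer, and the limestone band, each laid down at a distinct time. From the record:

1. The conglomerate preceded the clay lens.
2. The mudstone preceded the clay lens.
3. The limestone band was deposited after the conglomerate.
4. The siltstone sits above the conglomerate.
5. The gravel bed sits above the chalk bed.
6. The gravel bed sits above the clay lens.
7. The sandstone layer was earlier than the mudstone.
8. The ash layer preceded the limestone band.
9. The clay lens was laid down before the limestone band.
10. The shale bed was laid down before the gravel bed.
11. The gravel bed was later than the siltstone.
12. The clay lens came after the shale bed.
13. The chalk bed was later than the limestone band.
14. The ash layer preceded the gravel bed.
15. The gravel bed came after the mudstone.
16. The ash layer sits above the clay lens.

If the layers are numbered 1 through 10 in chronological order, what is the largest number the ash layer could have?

7

The ash layer must come before the chalk bed, the gravel bed, and the limestone band — 3 layers forced after it.
Everything else can be placed before the ash layer in some valid order, so the ash layer can sit as late as position 10 − 3 = 7.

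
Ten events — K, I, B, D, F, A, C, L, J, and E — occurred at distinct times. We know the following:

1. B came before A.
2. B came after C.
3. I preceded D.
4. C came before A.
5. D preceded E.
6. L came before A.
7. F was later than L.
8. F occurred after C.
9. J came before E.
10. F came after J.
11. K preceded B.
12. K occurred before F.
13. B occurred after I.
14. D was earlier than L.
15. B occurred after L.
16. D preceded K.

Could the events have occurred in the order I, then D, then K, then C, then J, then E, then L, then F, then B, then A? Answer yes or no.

yes

Check each stated constraint against the proposed order — e.g. K is ahead of B; I is ahead of B. Every pair is in the required order; nothing is violated.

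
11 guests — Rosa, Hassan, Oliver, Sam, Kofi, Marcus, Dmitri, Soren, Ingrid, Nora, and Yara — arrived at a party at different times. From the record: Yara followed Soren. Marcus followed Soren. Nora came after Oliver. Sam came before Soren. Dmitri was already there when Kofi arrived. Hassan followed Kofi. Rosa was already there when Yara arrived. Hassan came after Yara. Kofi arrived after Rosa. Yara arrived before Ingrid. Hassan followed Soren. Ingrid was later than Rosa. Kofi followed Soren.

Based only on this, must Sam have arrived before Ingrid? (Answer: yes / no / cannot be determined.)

yes

Chain the constraints: Sam → Soren → Yara → Ingrid. Each link is directly stated, so Sam comes before Ingrid.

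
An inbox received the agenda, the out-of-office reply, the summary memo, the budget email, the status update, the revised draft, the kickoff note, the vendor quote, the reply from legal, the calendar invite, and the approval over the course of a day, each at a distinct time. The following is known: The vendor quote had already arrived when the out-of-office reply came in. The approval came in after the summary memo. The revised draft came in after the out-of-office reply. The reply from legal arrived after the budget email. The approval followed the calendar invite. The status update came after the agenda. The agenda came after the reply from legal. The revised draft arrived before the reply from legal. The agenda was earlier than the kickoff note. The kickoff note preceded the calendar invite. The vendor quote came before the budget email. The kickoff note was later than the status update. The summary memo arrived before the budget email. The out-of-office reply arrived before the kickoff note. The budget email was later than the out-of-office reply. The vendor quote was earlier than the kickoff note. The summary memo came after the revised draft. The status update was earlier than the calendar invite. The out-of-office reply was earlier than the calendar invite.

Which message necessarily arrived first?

The vendor quote has a chain of constraints placing it before every other message, so the vendor quote must be first.

the vendor quote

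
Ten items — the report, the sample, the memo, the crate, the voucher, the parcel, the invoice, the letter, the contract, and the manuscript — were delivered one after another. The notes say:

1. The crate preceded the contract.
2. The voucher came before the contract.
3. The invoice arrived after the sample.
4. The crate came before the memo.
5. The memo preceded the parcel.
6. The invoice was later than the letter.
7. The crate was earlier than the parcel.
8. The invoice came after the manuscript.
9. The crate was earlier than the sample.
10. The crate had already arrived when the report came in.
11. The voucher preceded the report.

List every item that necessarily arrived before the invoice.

Directly stated before the invoice: the letter, the manuscript, and the sample.
The crate reaches the invoice via the crate → the sample → the invoice.
No chain forces the report (or any of the others) ahead of the invoice.

the crate, the letter, the manuscript, the sample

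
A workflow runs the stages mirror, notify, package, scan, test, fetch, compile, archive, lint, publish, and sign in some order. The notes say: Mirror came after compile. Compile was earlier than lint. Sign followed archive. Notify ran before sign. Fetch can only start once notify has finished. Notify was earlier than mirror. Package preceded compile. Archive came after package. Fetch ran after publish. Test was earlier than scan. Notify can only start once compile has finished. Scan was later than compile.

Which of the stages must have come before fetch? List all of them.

compile, notify, package, publish

Directly stated before fetch: notify and publish.
Compile reaches fetch via compile → notify → fetch.
Package reaches fetch via package → compile → notify → fetch.
No chain forces archive (or any of the others) ahead of fetch.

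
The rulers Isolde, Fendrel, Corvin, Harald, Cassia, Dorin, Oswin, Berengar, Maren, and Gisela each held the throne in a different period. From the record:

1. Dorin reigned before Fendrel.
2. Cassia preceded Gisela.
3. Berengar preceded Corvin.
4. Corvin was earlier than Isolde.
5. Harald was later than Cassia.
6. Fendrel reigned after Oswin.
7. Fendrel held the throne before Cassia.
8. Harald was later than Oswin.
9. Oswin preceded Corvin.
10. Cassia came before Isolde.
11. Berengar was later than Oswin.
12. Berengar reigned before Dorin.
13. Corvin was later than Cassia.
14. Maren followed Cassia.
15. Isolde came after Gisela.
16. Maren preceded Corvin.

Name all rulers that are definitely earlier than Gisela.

Directly stated before Gisela: Cassia.
Berengar reaches Gisela via Berengar → Dorin → Fendrel → Cassia → Gisela.
Dorin reaches Gisela via Dorin → Fendrel → Cassia → Gisela.
Fendrel reaches Gisela via Fendrel → Cassia → Gisela.
Likewise Oswin reaches Gisela by chaining the stated constraints.
No chain forces Maren (or any of the others) ahead of Gisela.

Berengar, Cassia, Dorin, Fendrel, Oswin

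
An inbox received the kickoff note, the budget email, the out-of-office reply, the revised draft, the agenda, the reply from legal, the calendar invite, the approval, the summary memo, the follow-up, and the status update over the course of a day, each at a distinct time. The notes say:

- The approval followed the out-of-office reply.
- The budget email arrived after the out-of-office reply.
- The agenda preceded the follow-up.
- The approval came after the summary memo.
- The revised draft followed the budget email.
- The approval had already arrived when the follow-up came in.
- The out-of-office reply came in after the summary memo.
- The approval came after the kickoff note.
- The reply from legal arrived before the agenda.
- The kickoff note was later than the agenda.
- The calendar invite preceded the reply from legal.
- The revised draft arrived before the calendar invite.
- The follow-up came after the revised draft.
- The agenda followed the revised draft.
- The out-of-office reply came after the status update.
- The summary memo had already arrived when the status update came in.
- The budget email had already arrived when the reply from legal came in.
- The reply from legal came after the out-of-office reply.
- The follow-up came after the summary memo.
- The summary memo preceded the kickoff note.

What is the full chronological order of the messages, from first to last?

The constraints fix every adjacent pair, so only one ordering works:
the summary memo → the status update → the out-of-office reply → the budget email → the revised draft → the calendar invite → the reply from legal → the agenda → the kickoff note → the approval → the follow-up.

the summary memo, the status update, the out-of-office reply, the budget email, the revised draft, the calendar invite, the reply from legal, the agenda, the kickoff note, the approval, the follow-up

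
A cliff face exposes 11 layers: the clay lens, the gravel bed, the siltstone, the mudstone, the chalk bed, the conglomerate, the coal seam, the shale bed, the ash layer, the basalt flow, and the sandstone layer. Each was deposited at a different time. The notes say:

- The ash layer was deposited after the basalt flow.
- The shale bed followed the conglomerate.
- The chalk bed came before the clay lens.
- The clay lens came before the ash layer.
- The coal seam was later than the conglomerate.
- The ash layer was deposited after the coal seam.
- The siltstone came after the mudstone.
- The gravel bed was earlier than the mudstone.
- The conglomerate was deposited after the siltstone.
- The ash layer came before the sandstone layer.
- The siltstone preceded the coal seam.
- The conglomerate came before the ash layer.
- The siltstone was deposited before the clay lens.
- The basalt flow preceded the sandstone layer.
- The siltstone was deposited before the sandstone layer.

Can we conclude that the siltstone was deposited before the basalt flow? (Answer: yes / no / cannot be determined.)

cannot be determined

No chain of stated constraints runs from the siltstone to the basalt flow, and none runs from the basalt flow to the siltstone either.
So the relative order of the siltstone and the basalt flow is not fixed by the given facts.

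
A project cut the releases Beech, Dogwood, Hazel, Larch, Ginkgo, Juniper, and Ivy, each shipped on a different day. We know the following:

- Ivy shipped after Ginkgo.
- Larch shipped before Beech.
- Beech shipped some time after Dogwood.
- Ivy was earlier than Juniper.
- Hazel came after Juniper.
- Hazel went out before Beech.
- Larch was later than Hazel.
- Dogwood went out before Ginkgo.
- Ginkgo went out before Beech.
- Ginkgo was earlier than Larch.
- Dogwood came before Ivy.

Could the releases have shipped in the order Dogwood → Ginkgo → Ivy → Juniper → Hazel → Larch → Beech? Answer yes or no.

yes

Check each stated constraint against the proposed order — e.g. Ginkgo is ahead of Beech; Dogwood is ahead of Beech. Every pair is in the required order; nothing is violated.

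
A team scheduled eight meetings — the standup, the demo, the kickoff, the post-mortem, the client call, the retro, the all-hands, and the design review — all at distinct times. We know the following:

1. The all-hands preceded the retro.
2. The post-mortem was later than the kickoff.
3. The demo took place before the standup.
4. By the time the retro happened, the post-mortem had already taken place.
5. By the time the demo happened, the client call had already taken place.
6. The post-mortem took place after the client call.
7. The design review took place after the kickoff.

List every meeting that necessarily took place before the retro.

Directly stated before the retro: the all-hands and the post-mortem.
The client call reaches the retro via the client call → the post-mortem → the retro.
The kickoff reaches the retro via the kickoff → the post-mortem → the retro.
No chain forces the design review (or any of the others) ahead of the retro.

the all-hands, the client call, the kickoff, the post-mortem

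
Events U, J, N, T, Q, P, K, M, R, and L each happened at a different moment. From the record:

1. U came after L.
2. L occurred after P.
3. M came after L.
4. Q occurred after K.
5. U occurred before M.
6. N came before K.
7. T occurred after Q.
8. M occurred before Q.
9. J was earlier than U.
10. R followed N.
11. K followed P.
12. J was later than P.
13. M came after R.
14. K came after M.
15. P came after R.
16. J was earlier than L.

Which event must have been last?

T

Every other event has a chain of constraints placing it before T, so T is last.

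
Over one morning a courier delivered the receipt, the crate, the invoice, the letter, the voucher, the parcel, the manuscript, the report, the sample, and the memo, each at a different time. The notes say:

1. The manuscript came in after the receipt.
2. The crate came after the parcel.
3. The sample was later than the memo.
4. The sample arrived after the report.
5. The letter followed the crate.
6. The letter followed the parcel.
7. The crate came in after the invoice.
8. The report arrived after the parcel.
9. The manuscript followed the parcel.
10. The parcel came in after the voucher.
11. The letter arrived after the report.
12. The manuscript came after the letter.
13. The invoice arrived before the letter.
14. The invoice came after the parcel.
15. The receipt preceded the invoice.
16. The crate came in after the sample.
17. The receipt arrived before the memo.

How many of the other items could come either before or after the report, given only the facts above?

Forced before the report: the parcel and the voucher; forced after the report: the crate, the letter, the manuscript, and the sample.
That leaves the invoice, the memo, and the receipt with no forced order relative to the report — 3.

3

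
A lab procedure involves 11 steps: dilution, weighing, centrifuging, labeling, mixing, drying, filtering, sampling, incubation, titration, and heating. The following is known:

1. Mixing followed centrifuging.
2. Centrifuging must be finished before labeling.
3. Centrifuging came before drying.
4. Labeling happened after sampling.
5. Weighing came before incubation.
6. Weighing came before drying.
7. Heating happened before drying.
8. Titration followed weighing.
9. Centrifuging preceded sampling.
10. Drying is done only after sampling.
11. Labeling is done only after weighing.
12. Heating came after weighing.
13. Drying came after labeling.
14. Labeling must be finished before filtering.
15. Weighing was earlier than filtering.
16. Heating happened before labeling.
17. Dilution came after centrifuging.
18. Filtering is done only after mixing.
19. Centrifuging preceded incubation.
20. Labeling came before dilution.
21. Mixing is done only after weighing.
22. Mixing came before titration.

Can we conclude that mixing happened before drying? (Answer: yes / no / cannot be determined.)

No chain of stated constraints runs from mixing to drying, and none runs from drying to mixing either.
So the relative order of mixing and drying is not fixed by the given facts.

cannot be determined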